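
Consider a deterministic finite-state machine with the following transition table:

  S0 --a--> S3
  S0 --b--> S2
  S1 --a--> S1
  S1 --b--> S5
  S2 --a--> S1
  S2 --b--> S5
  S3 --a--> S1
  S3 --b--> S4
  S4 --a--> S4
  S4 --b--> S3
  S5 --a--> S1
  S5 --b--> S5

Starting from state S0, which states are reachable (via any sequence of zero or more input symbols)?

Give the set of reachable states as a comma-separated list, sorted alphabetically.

BFS from S0:
  visit S0: S0--a-->S3 (new), S0--b-->S2 (new)
  visit S3: S3--a-->S1 (new), S3--b-->S4 (new)
  visit S2: S2--a-->S1 (seen), S2--b-->S5 (new)
  visit S1: S1--a-->S1 (seen), S1--b-->S5 (seen)
  visit S4: S4--a-->S4 (seen), S4--b-->S3 (seen)
  visit S5: S5--a-->S1 (seen), S5--b-->S5 (seen)

Answer: S0, S1, S2, S3, S4, S5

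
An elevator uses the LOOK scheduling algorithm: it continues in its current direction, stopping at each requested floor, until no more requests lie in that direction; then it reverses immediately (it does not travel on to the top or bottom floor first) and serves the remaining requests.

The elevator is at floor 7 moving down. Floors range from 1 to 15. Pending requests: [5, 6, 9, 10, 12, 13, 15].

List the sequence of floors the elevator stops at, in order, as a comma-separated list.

Current: 7, moving DOWN
Serve below first (descending): [6, 5]
Then reverse, serve above (ascending): [9, 10, 12, 13, 15]

Answer: 6, 5, 9, 10, 12, 13, 15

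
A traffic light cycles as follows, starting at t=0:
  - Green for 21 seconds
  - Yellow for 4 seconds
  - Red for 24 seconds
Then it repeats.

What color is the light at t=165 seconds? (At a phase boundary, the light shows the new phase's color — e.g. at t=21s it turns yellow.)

Answer: green

Derivation:
Cycle length = 21 + 4 + 24 = 49s
t = 165, phase_t = 165 mod 49 = 18
18 < 21 (green end) → GREEN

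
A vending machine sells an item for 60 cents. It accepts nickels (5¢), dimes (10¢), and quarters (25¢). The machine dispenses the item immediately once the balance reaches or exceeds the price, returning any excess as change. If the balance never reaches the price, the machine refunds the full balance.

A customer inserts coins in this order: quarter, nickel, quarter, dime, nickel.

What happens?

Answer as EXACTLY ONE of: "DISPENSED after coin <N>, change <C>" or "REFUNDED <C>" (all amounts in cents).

Price: 60¢
Coin 1 (quarter, 25¢): balance = 25¢
Coin 2 (nickel, 5¢): balance = 30¢
Coin 3 (quarter, 25¢): balance = 55¢
Coin 4 (dime, 10¢): balance = 65¢
  → balance >= price → DISPENSE, change = 65 - 60 = 5¢

Answer: DISPENSED after coin 4, change 5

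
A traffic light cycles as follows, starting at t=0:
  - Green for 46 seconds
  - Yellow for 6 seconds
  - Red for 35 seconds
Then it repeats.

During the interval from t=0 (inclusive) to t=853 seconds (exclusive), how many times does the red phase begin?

Answer: 10

Derivation:
Cycle = 46+6+35 = 87s
red phase starts at t = k*87 + 52 for k=0,1,2,...
Need k*87+52 < 853 → k < 9.207
k ∈ {0, ..., 9} → 10 starts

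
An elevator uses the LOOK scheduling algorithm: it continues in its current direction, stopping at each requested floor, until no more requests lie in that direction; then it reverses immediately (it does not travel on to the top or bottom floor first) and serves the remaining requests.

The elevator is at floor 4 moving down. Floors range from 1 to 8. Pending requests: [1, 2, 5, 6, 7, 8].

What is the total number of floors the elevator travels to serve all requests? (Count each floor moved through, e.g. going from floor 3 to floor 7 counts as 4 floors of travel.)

Answer: 10

Derivation:
Start at floor 4 moving down, LOOK stop order: [2, 1, 5, 6, 7, 8]
  4 → 2: |2-4| = 2, total = 2
  2 → 1: |1-2| = 1, total = 3
  1 → 5: |5-1| = 4, total = 7
  5 → 6: |6-5| = 1, total = 8
  6 → 7: |7-6| = 1, total = 9
  7 → 8: |8-7| = 1, total = 10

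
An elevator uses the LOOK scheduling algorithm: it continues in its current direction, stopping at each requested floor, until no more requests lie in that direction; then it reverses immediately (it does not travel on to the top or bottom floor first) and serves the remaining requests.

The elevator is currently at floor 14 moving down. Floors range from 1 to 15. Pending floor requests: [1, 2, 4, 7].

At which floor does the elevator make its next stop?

Answer: 7

Derivation:
Current floor: 14, direction: down
Requests above: []
Requests below: [1, 2, 4, 7]
Moving down and requests lie below → nearest below is max([1, 2, 4, 7]) = 7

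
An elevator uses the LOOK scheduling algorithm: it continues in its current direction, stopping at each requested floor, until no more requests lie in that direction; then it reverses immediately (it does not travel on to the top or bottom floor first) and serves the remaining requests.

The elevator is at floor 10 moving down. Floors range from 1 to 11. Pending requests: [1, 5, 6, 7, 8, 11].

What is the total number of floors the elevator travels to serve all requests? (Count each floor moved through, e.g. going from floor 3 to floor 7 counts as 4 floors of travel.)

Answer: 19

Derivation:
Start at floor 10 moving down, LOOK stop order: [8, 7, 6, 5, 1, 11]
  10 → 8: |8-10| = 2, total = 2
  8 → 7: |7-8| = 1, total = 3
  7 → 6: |6-7| = 1, total = 4
  6 → 5: |5-6| = 1, total = 5
  5 → 1: |1-5| = 4, total = 9
  1 → 11: |11-1| = 10, total = 19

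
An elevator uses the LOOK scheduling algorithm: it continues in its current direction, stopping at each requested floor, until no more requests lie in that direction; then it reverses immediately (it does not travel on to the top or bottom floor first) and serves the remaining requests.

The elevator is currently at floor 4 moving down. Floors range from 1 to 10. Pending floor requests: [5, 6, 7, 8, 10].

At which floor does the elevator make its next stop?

Current floor: 4, direction: down
Requests above: [5, 6, 7, 8, 10]
Requests below: []
Moving down but no requests below → reverse; nearest above is min([5, 6, 7, 8, 10]) = 5

Answer: 5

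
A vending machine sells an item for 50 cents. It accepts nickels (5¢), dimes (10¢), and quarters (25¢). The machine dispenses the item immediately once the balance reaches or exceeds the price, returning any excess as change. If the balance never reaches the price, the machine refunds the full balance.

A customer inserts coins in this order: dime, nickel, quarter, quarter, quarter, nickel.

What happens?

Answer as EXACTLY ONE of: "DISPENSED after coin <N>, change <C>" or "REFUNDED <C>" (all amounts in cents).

Answer: DISPENSED after coin 4, change 15

Derivation:
Price: 50¢
Coin 1 (dime, 10¢): balance = 10¢
Coin 2 (nickel, 5¢): balance = 15¢
Coin 3 (quarter, 25¢): balance = 40¢
Coin 4 (quarter, 25¢): balance = 65¢
  → balance >= price → DISPENSE, change = 65 - 50 = 15¢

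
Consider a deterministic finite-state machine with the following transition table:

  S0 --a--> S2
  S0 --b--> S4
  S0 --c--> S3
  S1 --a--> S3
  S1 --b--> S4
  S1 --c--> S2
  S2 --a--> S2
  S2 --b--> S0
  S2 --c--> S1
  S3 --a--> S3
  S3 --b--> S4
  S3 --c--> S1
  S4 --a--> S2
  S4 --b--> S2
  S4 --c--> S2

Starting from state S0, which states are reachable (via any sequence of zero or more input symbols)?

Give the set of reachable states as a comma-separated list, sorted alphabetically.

Answer: S0, S1, S2, S3, S4

Derivation:
BFS from S0:
  visit S0: S0--a-->S2 (new), S0--b-->S4 (new), S0--c-->S3 (new)
  visit S2: S2--a-->S2 (seen), S2--b-->S0 (seen), S2--c-->S1 (new)
  visit S4: S4--a-->S2 (seen), S4--b-->S2 (seen), S4--c-->S2 (seen)
  visit S3: S3--a-->S3 (seen), S3--b-->S4 (seen), S3--c-->S1 (seen)
  visit S1: S1--a-->S3 (seen), S1--b-->S4 (seen), S1--c-->S2 (seen)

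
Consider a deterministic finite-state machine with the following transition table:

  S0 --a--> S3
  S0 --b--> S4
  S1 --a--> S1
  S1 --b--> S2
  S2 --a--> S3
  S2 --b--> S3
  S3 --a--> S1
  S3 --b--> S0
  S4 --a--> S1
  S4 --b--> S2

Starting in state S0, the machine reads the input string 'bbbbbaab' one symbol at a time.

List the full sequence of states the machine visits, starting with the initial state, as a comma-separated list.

Start: S0
  read 'b': S0 --b--> S4
  read 'b': S4 --b--> S2
  read 'b': S2 --b--> S3
  read 'b': S3 --b--> S0
  read 'b': S0 --b--> S4
  read 'a': S4 --a--> S1
  read 'a': S1 --a--> S1
  read 'b': S1 --b--> S2

Answer: S0, S4, S2, S3, S0, S4, S1, S1, S2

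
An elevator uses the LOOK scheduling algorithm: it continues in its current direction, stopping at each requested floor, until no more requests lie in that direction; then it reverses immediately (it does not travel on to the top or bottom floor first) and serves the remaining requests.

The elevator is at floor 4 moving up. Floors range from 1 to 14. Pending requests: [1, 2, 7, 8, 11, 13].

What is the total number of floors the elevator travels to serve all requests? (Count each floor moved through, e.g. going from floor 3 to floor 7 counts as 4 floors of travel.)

Start at floor 4 moving up, LOOK stop order: [7, 8, 11, 13, 2, 1]
  4 → 7: |7-4| = 3, total = 3
  7 → 8: |8-7| = 1, total = 4
  8 → 11: |11-8| = 3, total = 7
  11 → 13: |13-11| = 2, total = 9
  13 → 2: |2-13| = 11, total = 20
  2 → 1: |1-2| = 1, total = 21

Answer: 21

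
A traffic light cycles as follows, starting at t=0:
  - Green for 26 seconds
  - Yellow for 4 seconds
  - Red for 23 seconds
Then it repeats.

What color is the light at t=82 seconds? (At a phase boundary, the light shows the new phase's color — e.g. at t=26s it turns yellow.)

Answer: yellow

Derivation:
Cycle length = 26 + 4 + 23 = 53s
t = 82, phase_t = 82 mod 53 = 29
26 <= 29 < 30 (yellow end) → YELLOW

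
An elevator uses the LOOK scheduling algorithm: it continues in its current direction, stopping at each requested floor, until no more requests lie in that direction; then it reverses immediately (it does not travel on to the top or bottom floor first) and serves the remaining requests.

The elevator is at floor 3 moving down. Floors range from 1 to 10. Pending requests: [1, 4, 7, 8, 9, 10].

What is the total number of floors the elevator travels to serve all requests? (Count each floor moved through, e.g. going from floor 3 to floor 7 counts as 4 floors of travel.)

Answer: 11

Derivation:
Start at floor 3 moving down, LOOK stop order: [1, 4, 7, 8, 9, 10]
  3 → 1: |1-3| = 2, total = 2
  1 → 4: |4-1| = 3, total = 5
  4 → 7: |7-4| = 3, total = 8
  7 → 8: |8-7| = 1, total = 9
  8 → 9: |9-8| = 1, total = 10
  9 → 10: |10-9| = 1, total = 11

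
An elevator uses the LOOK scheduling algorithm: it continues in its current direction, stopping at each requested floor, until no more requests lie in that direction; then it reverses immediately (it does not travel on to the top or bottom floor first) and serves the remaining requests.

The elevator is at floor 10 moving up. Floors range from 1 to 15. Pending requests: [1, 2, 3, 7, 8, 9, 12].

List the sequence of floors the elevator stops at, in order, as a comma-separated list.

Current: 10, moving UP
Serve above first (ascending): [12]
Then reverse, serve below (descending): [9, 8, 7, 3, 2, 1]

Answer: 12, 9, 8, 7, 3, 2, 1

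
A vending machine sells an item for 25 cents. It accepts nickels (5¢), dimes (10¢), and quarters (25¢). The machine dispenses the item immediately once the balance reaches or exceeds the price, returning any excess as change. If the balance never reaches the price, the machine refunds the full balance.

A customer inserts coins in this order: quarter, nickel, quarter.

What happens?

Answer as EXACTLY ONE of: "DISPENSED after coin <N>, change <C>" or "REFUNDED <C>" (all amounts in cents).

Price: 25¢
Coin 1 (quarter, 25¢): balance = 25¢
  → balance >= price → DISPENSE, change = 25 - 25 = 0¢

Answer: DISPENSED after coin 1, change 0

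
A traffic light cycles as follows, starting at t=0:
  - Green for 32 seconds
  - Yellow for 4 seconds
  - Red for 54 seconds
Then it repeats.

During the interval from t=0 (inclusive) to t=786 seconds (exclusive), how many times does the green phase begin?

Cycle = 32+4+54 = 90s
green phase starts at t = k*90 + 0 for k=0,1,2,...
Need k*90+0 < 786 → k < 8.733
k ∈ {0, ..., 8} → 9 starts

Answer: 9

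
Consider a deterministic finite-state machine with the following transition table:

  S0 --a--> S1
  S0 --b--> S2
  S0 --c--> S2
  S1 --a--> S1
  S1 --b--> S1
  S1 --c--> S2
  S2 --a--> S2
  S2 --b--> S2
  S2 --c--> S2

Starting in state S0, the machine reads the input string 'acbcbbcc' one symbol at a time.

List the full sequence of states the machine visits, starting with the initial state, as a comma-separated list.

Start: S0
  read 'a': S0 --a--> S1
  read 'c': S1 --c--> S2
  read 'b': S2 --b--> S2
  read 'c': S2 --c--> S2
  read 'b': S2 --b--> S2
  read 'b': S2 --b--> S2
  read 'c': S2 --c--> S2
  read 'c': S2 --c--> S2

Answer: S0, S1, S2, S2, S2, S2, S2, S2, S2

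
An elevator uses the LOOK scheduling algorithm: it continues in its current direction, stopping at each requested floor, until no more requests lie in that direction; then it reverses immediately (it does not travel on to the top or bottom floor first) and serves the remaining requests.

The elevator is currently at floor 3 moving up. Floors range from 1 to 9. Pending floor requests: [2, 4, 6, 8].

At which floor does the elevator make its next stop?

Answer: 4

Derivation:
Current floor: 3, direction: up
Requests above: [4, 6, 8]
Requests below: [2]
Moving up and requests lie above → nearest above is min([4, 6, 8]) = 4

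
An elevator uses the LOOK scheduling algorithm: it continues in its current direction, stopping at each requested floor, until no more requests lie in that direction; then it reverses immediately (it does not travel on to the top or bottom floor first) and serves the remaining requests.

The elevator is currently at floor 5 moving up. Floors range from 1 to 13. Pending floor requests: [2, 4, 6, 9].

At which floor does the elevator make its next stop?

Answer: 6

Derivation:
Current floor: 5, direction: up
Requests above: [6, 9]
Requests below: [2, 4]
Moving up and requests lie above → nearest above is min([6, 9]) = 6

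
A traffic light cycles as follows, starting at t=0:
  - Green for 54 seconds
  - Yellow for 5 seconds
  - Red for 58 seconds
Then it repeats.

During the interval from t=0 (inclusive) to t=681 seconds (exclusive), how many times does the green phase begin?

Cycle = 54+5+58 = 117s
green phase starts at t = k*117 + 0 for k=0,1,2,...
Need k*117+0 < 681 → k < 5.821
k ∈ {0, ..., 5} → 6 starts

Answer: 6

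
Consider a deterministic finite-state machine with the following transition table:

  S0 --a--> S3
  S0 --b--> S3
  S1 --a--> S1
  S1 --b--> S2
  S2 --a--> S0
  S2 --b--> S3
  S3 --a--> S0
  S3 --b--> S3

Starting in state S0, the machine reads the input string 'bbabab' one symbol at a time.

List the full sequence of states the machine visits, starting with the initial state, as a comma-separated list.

Answer: S0, S3, S3, S0, S3, S0, S3

Derivation:
Start: S0
  read 'b': S0 --b--> S3
  read 'b': S3 --b--> S3
  read 'a': S3 --a--> S0
  read 'b': S0 --b--> S3
  read 'a': S3 --a--> S0
  read 'b': S0 --b--> S3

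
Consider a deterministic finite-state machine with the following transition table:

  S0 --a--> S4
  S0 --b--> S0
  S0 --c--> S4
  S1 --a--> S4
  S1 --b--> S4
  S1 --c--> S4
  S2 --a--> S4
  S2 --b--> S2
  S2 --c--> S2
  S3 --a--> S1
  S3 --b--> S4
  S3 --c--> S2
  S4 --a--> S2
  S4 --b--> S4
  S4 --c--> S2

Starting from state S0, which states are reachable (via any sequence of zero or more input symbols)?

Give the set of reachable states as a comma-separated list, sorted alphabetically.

BFS from S0:
  visit S0: S0--a-->S4 (new), S0--b-->S0 (seen), S0--c-->S4 (seen)
  visit S4: S4--a-->S2 (new), S4--b-->S4 (seen), S4--c-->S2 (seen)
  visit S2: S2--a-->S4 (seen), S2--b-->S2 (seen), S2--c-->S2 (seen)

Answer: S0, S2, S4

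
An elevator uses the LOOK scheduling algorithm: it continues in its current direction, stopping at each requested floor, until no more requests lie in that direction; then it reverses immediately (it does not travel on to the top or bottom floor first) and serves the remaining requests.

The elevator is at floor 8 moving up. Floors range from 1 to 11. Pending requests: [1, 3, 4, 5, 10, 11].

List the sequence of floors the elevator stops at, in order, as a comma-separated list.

Current: 8, moving UP
Serve above first (ascending): [10, 11]
Then reverse, serve below (descending): [5, 4, 3, 1]

Answer: 10, 11, 5, 4, 3, 1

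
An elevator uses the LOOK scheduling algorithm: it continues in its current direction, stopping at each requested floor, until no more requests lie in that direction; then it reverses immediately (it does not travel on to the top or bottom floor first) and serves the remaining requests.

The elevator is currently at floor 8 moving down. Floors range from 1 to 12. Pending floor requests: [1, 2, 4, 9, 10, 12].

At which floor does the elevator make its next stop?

Current floor: 8, direction: down
Requests above: [9, 10, 12]
Requests below: [1, 2, 4]
Moving down and requests lie below → nearest below is max([1, 2, 4]) = 4

Answer: 4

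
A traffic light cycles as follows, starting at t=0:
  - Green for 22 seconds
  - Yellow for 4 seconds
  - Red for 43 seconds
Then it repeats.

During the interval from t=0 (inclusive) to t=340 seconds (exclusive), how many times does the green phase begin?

Answer: 5

Derivation:
Cycle = 22+4+43 = 69s
green phase starts at t = k*69 + 0 for k=0,1,2,...
Need k*69+0 < 340 → k < 4.928
k ∈ {0, ..., 4} → 5 starts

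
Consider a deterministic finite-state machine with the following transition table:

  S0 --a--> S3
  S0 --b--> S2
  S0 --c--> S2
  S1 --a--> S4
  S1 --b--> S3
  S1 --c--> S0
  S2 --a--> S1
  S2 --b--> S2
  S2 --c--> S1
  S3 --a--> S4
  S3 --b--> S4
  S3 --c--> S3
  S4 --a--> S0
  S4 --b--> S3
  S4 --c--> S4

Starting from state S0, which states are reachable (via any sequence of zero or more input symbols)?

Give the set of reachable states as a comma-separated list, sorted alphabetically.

Answer: S0, S1, S2, S3, S4

Derivation:
BFS from S0:
  visit S0: S0--a-->S3 (new), S0--b-->S2 (new), S0--c-->S2 (seen)
  visit S3: S3--a-->S4 (new), S3--b-->S4 (seen), S3--c-->S3 (seen)
  visit S2: S2--a-->S1 (new), S2--b-->S2 (seen), S2--c-->S1 (seen)
  visit S4: S4--a-->S0 (seen), S4--b-->S3 (seen), S4--c-->S4 (seen)
  visit S1: S1--a-->S4 (seen), S1--b-->S3 (seen), S1--c-->S0 (seen)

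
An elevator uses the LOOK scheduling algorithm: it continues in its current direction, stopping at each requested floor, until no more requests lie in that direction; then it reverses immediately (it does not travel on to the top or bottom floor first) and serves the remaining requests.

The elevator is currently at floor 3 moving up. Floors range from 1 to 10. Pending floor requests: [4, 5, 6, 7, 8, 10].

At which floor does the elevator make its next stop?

Answer: 4

Derivation:
Current floor: 3, direction: up
Requests above: [4, 5, 6, 7, 8, 10]
Requests below: []
Moving up and requests lie above → nearest above is min([4, 5, 6, 7, 8, 10]) = 4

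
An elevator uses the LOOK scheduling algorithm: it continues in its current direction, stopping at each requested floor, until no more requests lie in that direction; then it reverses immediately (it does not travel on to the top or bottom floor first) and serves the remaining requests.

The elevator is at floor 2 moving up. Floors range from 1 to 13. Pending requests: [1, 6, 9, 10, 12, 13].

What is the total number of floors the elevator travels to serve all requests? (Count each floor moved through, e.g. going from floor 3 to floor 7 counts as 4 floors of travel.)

Start at floor 2 moving up, LOOK stop order: [6, 9, 10, 12, 13, 1]
  2 → 6: |6-2| = 4, total = 4
  6 → 9: |9-6| = 3, total = 7
  9 → 10: |10-9| = 1, total = 8
  10 → 12: |12-10| = 2, total = 10
  12 → 13: |13-12| = 1, total = 11
  13 → 1: |1-13| = 12, total = 23

Answer: 23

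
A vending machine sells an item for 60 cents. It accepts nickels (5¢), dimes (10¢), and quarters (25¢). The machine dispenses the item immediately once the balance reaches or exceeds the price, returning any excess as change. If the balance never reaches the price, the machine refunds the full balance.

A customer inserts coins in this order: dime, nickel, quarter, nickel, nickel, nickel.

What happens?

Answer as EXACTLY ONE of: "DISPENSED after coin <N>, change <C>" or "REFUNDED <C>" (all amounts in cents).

Answer: REFUNDED 55

Derivation:
Price: 60¢
Coin 1 (dime, 10¢): balance = 10¢
Coin 2 (nickel, 5¢): balance = 15¢
Coin 3 (quarter, 25¢): balance = 40¢
Coin 4 (nickel, 5¢): balance = 45¢
Coin 5 (nickel, 5¢): balance = 50¢
Coin 6 (nickel, 5¢): balance = 55¢
All coins inserted, balance 55¢ < price 60¢ → REFUND 55¢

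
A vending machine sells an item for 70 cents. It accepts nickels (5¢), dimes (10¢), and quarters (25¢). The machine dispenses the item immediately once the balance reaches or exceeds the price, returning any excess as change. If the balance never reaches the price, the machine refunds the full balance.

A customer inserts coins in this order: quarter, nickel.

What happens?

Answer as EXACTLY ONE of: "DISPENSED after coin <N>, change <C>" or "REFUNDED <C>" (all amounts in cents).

Answer: REFUNDED 30

Derivation:
Price: 70¢
Coin 1 (quarter, 25¢): balance = 25¢
Coin 2 (nickel, 5¢): balance = 30¢
All coins inserted, balance 30¢ < price 70¢ → REFUND 30¢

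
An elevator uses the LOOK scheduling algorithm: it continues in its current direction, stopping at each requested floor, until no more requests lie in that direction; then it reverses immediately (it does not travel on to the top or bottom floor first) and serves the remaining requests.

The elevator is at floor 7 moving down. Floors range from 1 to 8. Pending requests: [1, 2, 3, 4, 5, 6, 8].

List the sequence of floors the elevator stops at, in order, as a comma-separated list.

Answer: 6, 5, 4, 3, 2, 1, 8

Derivation:
Current: 7, moving DOWN
Serve below first (descending): [6, 5, 4, 3, 2, 1]
Then reverse, serve above (ascending): [8]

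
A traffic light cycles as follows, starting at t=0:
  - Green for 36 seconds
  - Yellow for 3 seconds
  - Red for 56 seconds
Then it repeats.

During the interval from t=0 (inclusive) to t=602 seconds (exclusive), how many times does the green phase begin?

Cycle = 36+3+56 = 95s
green phase starts at t = k*95 + 0 for k=0,1,2,...
Need k*95+0 < 602 → k < 6.337
k ∈ {0, ..., 6} → 7 starts

Answer: 7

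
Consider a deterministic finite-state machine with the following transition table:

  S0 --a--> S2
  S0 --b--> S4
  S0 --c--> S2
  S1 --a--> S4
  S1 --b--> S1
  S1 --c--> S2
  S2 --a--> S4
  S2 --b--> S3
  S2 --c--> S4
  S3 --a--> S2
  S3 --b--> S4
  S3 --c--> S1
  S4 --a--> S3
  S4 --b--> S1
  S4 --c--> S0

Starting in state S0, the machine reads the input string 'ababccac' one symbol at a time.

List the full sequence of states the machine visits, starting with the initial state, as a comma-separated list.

Start: S0
  read 'a': S0 --a--> S2
  read 'b': S2 --b--> S3
  read 'a': S3 --a--> S2
  read 'b': S2 --b--> S3
  read 'c': S3 --c--> S1
  read 'c': S1 --c--> S2
  read 'a': S2 --a--> S4
  read 'c': S4 --c--> S0

Answer: S0, S2, S3, S2, S3, S1, S2, S4, S0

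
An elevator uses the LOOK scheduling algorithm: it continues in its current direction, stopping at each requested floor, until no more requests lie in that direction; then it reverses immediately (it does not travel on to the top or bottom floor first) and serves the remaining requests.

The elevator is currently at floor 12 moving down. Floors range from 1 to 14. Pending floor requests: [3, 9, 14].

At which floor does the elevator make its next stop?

Answer: 9

Derivation:
Current floor: 12, direction: down
Requests above: [14]
Requests below: [3, 9]
Moving down and requests lie below → nearest below is max([3, 9]) = 9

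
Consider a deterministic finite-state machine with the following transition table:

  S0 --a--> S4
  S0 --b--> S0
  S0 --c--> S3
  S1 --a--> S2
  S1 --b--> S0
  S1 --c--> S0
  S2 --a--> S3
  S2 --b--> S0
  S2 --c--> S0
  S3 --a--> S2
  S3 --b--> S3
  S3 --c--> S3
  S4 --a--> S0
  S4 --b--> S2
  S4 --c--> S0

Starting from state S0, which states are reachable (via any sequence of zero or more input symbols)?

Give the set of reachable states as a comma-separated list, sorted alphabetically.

Answer: S0, S2, S3, S4

Derivation:
BFS from S0:
  visit S0: S0--a-->S4 (new), S0--b-->S0 (seen), S0--c-->S3 (new)
  visit S4: S4--a-->S0 (seen), S4--b-->S2 (new), S4--c-->S0 (seen)
  visit S3: S3--a-->S2 (seen), S3--b-->S3 (seen), S3--c-->S3 (seen)
  visit S2: S2--a-->S3 (seen), S2--b-->S0 (seen), S2--c-->S0 (seen)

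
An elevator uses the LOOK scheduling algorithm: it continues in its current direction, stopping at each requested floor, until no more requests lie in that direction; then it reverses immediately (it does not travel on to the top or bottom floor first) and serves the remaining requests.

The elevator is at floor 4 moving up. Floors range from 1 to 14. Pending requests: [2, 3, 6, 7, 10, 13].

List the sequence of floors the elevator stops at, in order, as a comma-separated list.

Answer: 6, 7, 10, 13, 3, 2

Derivation:
Current: 4, moving UP
Serve above first (ascending): [6, 7, 10, 13]
Then reverse, serve below (descending): [3, 2]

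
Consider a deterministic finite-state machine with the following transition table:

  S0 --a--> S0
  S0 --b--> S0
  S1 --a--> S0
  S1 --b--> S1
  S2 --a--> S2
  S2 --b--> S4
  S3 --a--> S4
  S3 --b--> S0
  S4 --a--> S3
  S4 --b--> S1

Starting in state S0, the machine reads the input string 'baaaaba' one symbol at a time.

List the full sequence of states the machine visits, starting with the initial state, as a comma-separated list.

Answer: S0, S0, S0, S0, S0, S0, S0, S0

Derivation:
Start: S0
  read 'b': S0 --b--> S0
  read 'a': S0 --a--> S0
  read 'a': S0 --a--> S0
  read 'a': S0 --a--> S0
  read 'a': S0 --a--> S0
  read 'b': S0 --b--> S0
  read 'a': S0 --a--> S0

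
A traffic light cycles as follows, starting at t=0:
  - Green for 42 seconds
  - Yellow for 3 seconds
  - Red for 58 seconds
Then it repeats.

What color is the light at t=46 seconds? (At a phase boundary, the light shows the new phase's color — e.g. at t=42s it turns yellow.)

Cycle length = 42 + 3 + 58 = 103s
t = 46, phase_t = 46 mod 103 = 46
46 >= 45 → RED

Answer: red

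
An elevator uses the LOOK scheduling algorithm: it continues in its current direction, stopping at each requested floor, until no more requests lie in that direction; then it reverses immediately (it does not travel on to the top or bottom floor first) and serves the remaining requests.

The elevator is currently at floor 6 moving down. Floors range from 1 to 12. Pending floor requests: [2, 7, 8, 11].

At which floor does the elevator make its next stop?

Current floor: 6, direction: down
Requests above: [7, 8, 11]
Requests below: [2]
Moving down and requests lie below → nearest below is max([2]) = 2

Answer: 2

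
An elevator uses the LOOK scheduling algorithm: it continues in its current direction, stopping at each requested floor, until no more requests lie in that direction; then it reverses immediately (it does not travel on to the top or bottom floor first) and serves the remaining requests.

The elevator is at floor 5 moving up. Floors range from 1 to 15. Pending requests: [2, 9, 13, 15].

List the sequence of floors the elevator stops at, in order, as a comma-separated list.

Answer: 9, 13, 15, 2

Derivation:
Current: 5, moving UP
Serve above first (ascending): [9, 13, 15]
Then reverse, serve below (descending): [2]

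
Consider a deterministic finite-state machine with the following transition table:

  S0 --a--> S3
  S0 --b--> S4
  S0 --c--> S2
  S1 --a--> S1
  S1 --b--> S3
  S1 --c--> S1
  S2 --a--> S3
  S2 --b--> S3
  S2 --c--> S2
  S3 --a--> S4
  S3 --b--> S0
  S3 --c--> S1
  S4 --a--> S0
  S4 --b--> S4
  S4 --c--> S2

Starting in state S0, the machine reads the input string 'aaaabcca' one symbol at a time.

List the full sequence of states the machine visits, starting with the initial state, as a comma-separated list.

Start: S0
  read 'a': S0 --a--> S3
  read 'a': S3 --a--> S4
  read 'a': S4 --a--> S0
  read 'a': S0 --a--> S3
  read 'b': S3 --b--> S0
  read 'c': S0 --c--> S2
  read 'c': S2 --c--> S2
  read 'a': S2 --a--> S3

Answer: S0, S3, S4, S0, S3, S0, S2, S2, S3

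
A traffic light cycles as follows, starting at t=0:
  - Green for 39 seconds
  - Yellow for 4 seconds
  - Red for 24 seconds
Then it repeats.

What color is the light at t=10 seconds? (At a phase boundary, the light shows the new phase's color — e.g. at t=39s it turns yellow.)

Cycle length = 39 + 4 + 24 = 67s
t = 10, phase_t = 10 mod 67 = 10
10 < 39 (green end) → GREEN

Answer: green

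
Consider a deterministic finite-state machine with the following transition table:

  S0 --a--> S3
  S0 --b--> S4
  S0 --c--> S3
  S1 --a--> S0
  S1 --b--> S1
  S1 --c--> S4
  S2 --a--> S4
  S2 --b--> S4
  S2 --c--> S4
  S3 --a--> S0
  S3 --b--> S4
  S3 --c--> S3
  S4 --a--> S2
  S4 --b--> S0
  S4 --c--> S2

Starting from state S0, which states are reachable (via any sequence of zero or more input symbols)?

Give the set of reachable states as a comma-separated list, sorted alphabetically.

BFS from S0:
  visit S0: S0--a-->S3 (new), S0--b-->S4 (new), S0--c-->S3 (seen)
  visit S3: S3--a-->S0 (seen), S3--b-->S4 (seen), S3--c-->S3 (seen)
  visit S4: S4--a-->S2 (new), S4--b-->S0 (seen), S4--c-->S2 (seen)
  visit S2: S2--a-->S4 (seen), S2--b-->S4 (seen), S2--c-->S4 (seen)

Answer: S0, S2, S3, S4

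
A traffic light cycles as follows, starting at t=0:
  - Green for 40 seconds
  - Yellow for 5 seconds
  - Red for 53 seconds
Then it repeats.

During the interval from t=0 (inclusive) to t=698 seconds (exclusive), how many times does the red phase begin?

Cycle = 40+5+53 = 98s
red phase starts at t = k*98 + 45 for k=0,1,2,...
Need k*98+45 < 698 → k < 6.663
k ∈ {0, ..., 6} → 7 starts

Answer: 7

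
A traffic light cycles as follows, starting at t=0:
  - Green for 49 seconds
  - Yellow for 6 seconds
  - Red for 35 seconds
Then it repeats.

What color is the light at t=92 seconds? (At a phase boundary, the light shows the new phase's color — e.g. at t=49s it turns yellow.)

Cycle length = 49 + 6 + 35 = 90s
t = 92, phase_t = 92 mod 90 = 2
2 < 49 (green end) → GREEN

Answer: green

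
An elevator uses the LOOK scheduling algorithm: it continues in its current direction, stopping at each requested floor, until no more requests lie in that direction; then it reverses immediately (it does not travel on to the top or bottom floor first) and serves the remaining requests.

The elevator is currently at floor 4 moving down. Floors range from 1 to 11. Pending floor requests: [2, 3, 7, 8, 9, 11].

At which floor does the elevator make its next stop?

Answer: 3

Derivation:
Current floor: 4, direction: down
Requests above: [7, 8, 9, 11]
Requests below: [2, 3]
Moving down and requests lie below → nearest below is max([2, 3]) = 3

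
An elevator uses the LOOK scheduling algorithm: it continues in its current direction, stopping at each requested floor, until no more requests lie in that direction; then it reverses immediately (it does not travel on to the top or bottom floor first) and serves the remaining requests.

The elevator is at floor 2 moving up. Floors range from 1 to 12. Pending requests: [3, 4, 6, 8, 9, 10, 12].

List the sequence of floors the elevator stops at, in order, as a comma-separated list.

Current: 2, moving UP
Serve above first (ascending): [3, 4, 6, 8, 9, 10, 12]
Then reverse, serve below (descending): []

Answer: 3, 4, 6, 8, 9, 10, 12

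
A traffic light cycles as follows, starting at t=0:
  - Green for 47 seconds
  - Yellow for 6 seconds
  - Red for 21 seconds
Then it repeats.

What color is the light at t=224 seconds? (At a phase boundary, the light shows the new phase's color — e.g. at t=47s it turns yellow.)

Answer: green

Derivation:
Cycle length = 47 + 6 + 21 = 74s
t = 224, phase_t = 224 mod 74 = 2
2 < 47 (green end) → GREEN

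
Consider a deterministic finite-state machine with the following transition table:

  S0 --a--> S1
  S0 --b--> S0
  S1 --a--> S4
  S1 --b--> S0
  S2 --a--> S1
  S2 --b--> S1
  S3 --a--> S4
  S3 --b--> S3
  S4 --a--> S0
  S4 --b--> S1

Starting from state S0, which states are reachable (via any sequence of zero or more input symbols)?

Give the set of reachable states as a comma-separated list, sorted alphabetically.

BFS from S0:
  visit S0: S0--a-->S1 (new), S0--b-->S0 (seen)
  visit S1: S1--a-->S4 (new), S1--b-->S0 (seen)
  visit S4: S4--a-->S0 (seen), S4--b-->S1 (seen)

Answer: S0, S1, S4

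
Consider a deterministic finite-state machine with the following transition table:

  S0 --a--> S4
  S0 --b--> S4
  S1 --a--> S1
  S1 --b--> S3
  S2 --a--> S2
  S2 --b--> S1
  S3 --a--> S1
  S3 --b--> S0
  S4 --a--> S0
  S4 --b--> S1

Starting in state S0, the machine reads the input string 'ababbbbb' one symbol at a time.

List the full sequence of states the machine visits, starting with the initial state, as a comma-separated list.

Start: S0
  read 'a': S0 --a--> S4
  read 'b': S4 --b--> S1
  read 'a': S1 --a--> S1
  read 'b': S1 --b--> S3
  read 'b': S3 --b--> S0
  read 'b': S0 --b--> S4
  read 'b': S4 --b--> S1
  read 'b': S1 --b--> S3

Answer: S0, S4, S1, S1, S3, S0, S4, S1, S3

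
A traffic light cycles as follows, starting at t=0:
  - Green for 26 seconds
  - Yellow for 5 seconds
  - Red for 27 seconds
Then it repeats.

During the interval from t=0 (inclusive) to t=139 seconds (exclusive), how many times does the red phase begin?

Cycle = 26+5+27 = 58s
red phase starts at t = k*58 + 31 for k=0,1,2,...
Need k*58+31 < 139 → k < 1.862
k ∈ {0, ..., 1} → 2 starts

Answer: 2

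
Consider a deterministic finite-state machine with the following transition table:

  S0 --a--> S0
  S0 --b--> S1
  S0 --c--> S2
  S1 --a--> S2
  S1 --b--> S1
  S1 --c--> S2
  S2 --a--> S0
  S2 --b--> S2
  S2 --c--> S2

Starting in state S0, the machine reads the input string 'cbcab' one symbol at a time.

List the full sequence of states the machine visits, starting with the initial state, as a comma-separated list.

Start: S0
  read 'c': S0 --c--> S2
  read 'b': S2 --b--> S2
  read 'c': S2 --c--> S2
  read 'a': S2 --a--> S0
  read 'b': S0 --b--> S1

Answer: S0, S2, S2, S2, S0, S1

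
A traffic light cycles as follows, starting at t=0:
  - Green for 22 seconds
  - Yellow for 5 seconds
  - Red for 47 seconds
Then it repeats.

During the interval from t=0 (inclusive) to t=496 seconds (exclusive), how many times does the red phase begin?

Answer: 7

Derivation:
Cycle = 22+5+47 = 74s
red phase starts at t = k*74 + 27 for k=0,1,2,...
Need k*74+27 < 496 → k < 6.338
k ∈ {0, ..., 6} → 7 starts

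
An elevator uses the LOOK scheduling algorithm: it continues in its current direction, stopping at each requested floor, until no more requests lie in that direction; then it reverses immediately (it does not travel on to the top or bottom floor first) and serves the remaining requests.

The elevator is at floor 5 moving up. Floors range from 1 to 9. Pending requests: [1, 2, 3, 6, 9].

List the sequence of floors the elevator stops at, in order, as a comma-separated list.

Current: 5, moving UP
Serve above first (ascending): [6, 9]
Then reverse, serve below (descending): [3, 2, 1]

Answer: 6, 9, 3, 2, 1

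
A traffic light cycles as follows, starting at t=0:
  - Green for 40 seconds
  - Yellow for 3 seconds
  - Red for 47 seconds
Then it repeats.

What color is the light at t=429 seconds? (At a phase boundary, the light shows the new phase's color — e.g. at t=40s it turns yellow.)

Cycle length = 40 + 3 + 47 = 90s
t = 429, phase_t = 429 mod 90 = 69
69 >= 43 → RED

Answer: red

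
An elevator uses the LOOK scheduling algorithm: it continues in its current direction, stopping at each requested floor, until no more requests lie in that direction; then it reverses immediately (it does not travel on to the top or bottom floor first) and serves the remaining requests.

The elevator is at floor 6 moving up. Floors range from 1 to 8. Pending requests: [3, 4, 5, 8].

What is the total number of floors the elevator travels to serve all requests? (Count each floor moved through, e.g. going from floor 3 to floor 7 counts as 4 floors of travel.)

Start at floor 6 moving up, LOOK stop order: [8, 5, 4, 3]
  6 → 8: |8-6| = 2, total = 2
  8 → 5: |5-8| = 3, total = 5
  5 → 4: |4-5| = 1, total = 6
  4 → 3: |3-4| = 1, total = 7

Answer: 7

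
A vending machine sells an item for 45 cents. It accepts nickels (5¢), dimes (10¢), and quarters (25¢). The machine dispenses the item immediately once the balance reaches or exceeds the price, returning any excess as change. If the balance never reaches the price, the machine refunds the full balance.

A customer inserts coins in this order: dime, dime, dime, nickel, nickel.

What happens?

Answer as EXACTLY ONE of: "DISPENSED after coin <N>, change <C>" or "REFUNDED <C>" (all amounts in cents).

Answer: REFUNDED 40

Derivation:
Price: 45¢
Coin 1 (dime, 10¢): balance = 10¢
Coin 2 (dime, 10¢): balance = 20¢
Coin 3 (dime, 10¢): balance = 30¢
Coin 4 (nickel, 5¢): balance = 35¢
Coin 5 (nickel, 5¢): balance = 40¢
All coins inserted, balance 40¢ < price 45¢ → REFUND 40¢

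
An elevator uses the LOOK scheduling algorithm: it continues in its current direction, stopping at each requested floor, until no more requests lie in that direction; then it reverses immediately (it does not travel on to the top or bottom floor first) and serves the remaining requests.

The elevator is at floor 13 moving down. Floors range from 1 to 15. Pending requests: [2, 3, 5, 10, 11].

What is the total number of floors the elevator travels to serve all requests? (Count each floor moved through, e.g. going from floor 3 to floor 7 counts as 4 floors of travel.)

Answer: 11

Derivation:
Start at floor 13 moving down, LOOK stop order: [11, 10, 5, 3, 2]
  13 → 11: |11-13| = 2, total = 2
  11 → 10: |10-11| = 1, total = 3
  10 → 5: |5-10| = 5, total = 8
  5 → 3: |3-5| = 2, total = 10
  3 → 2: |2-3| = 1, total = 11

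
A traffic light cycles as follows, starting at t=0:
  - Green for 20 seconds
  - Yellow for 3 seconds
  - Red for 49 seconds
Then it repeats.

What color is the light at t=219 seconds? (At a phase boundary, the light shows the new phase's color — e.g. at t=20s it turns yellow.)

Cycle length = 20 + 3 + 49 = 72s
t = 219, phase_t = 219 mod 72 = 3
3 < 20 (green end) → GREEN

Answer: green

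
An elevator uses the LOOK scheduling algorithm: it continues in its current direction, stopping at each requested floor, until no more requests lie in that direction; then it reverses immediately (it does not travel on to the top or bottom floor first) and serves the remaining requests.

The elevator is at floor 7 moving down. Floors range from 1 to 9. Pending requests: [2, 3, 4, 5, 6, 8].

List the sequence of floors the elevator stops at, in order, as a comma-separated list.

Answer: 6, 5, 4, 3, 2, 8

Derivation:
Current: 7, moving DOWN
Serve below first (descending): [6, 5, 4, 3, 2]
Then reverse, serve above (ascending): [8]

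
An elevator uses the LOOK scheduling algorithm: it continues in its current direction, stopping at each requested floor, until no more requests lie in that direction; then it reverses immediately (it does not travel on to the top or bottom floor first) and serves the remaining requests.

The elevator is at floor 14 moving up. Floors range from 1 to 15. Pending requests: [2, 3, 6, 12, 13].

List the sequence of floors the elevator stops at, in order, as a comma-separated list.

Answer: 13, 12, 6, 3, 2

Derivation:
Current: 14, moving UP
Serve above first (ascending): []
Then reverse, serve below (descending): [13, 12, 6, 3, 2]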